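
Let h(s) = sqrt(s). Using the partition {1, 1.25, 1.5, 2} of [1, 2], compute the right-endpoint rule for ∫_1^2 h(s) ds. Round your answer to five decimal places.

1.29280

Subinterval widths: 0.25, 0.25, 0.5.
Right endpoints: 1.25, 1.5, 2.
h(1.25) ≈ 1.11803, h(1.5) ≈ 1.22474, h(2) ≈ 1.41421.
Sum = Σ Δs_i · h(s_i).
Sum ≈ 1.29280.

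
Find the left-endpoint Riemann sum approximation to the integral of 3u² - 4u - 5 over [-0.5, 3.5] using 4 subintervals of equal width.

-9

Δu = (3.5 − (-0.5))/4 = 1.
Left endpoints: -0.5, 0.5, 1.5, 2.5.
f(-0.5) = -2.25, f(0.5) = -6.25, f(1.5) = -4.25, f(2.5) = 3.75.
Sum = Δu · [f(-0.5) + f(0.5) + f(1.5) + f(2.5)].
Sum = -9.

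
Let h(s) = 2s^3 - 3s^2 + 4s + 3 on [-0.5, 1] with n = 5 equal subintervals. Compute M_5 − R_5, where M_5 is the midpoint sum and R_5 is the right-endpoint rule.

-0.849375

M_5 = 5.360625.
R_5 = 6.21.
M_5 − R_5 = -0.849375.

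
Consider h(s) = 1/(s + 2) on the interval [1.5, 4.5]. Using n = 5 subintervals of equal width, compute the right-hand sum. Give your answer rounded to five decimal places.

0.58121

Δs = (4.5 − 1.5)/5 = 0.6.
Right endpoints: 2.1, 2.7, 3.3, 3.9, 4.5.
h(2.1) = 10/41, h(2.7) = 10/47, h(3.3) = 10/53, h(3.9) = 10/59, h(4.5) = 2/13.
Sum = Δs · [h(2.1) + h(2.7) + h(3.3) + h(3.9) + h(4.5)].
Sum ≈ 0.58121.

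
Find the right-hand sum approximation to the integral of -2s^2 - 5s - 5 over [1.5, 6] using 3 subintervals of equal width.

Δs = (6 − 1.5)/3 = 1.5.
Right endpoints: 3, 4.5, 6.
f(3) = -38, f(4.5) = -68, f(6) = -107.
Sum = Δs · [f(3) + f(4.5) + f(6)].
Sum = -319.5.

-319.5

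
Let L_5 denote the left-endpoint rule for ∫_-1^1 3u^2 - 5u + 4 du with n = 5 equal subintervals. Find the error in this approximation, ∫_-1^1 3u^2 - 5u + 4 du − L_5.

Exact integral: ∫_-1^1 f(u) du = 10.
L_5 = 12.16.
Error = 10 − 12.16 = -2.16.

-2.16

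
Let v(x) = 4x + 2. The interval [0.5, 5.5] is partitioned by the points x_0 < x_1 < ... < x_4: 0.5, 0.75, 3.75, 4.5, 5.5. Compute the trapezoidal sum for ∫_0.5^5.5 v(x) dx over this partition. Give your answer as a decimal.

Subinterval widths: 0.25, 3, 0.75, 1.
v(0.5) = 4, v(0.75) = 5, v(3.75) = 17, v(4.5) = 20, v(5.5) = 24.
On each subinterval the trapezoid contributes (Δx_i/2)·[v(x_{i-1}) + v(x_i)].
Sum = 70.

70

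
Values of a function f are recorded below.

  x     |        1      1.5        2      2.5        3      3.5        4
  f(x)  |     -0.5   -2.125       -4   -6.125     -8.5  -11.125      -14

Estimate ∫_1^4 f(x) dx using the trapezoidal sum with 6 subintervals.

-19.5625

Δx = 0.5.
T_6 = (0.5/2)·[(-0.5) + 2·(-2.125) + 2·(-4) + 2·(-6.125) + 2·(-8.5) + 2·(-11.125) + (-14)] = -19.5625.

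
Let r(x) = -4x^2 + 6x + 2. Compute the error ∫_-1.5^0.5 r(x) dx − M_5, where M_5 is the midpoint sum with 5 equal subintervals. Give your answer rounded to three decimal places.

Exact integral: ∫_-1.5^0.5 r(x) dx ≈ -6.66667.
M_5 = -6.56.
Error ≈ -6.66667 − (-6.56) ≈ -0.107.

-0.107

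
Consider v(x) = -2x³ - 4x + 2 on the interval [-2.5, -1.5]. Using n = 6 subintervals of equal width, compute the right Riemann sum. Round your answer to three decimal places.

24.681

Δx = (-1.5 − (-2.5))/6 = 1/6.
Right endpoints: -7/3, -13/6, -2, -11/6, -5/3, -1.5.
v(-7/3) = 992/27, v(-13/6) = 3349/108, v(-2) = 26, v(-11/6) = 2339/108, v(-5/3) = 484/27, v(-1.5) = 14.75.
Sum = Δx · [v(-7/3) + v(-13/6) + v(-2) + ...].
Sum ≈ 24.681.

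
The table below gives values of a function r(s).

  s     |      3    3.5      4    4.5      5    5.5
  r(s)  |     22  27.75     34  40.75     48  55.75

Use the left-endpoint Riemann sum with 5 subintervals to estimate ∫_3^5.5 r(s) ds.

86.25

Δs = 0.5.
Sum = 0.5·[22 + 27.75 + 34 + 40.75 + 48] = 86.25.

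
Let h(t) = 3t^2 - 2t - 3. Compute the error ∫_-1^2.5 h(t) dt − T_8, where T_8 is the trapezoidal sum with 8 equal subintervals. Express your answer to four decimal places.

-0.3350

Exact integral: ∫_-1^2.5 h(t) dt = 0.875.
T_8 ≈ 1.209961.
Error ≈ 0.875 − 1.209961 ≈ -0.3350.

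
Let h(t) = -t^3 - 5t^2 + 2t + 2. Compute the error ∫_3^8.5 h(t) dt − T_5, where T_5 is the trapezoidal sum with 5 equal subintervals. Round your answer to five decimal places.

Exact integral: ∫_3^8.5 h(t) dt ≈ -2189.0572917.
T_5 = -2213.73625.
Error ≈ -2189.0572917 − (-2213.73625) ≈ 24.67896.

24.67896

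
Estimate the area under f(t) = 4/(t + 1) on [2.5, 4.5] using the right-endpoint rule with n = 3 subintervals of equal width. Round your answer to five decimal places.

1.67657

Δt = (4.5 − 2.5)/3 = 2/3.
Right endpoints: 19/6, 23/6, 4.5.
f(19/6) = 0.96, f(23/6) = 24/29, f(4.5) = 8/11.
Sum = Δt · [f(19/6) + f(23/6) + f(4.5)].
Sum ≈ 1.67657.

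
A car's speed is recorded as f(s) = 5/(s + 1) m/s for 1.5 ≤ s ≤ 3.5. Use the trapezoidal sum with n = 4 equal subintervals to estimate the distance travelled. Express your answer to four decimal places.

2.9504

Δs = (3.5 − 1.5)/4 = 0.5.
f(1.5) = 2, f(2) = 5/3, f(2.5) = 10/7, f(3) = 1.25, f(3.5) = 10/9.
T_4 = (Δs/2)·[f(s_0) + 2f(s_1) + 2f(s_2) + 2f(s_3) + f(s_4)].
Sum ≈ 2.9504.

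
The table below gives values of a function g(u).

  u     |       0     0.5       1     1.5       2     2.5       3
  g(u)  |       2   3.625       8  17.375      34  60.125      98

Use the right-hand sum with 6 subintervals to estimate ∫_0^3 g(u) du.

Δu = 0.5.
Sum = 0.5·[3.625 + 8 + 17.375 + 34 + 60.125 + 98] = 110.5625.

110.5625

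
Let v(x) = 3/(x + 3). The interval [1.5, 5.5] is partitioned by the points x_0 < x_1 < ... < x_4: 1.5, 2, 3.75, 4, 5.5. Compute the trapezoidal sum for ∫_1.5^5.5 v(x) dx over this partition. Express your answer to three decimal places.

1.926

Subinterval widths: 0.5, 1.75, 0.25, 1.5.
v(1.5) = 2/3, v(2) = 0.6, v(3.75) = 4/9, v(4) = 3/7, v(5.5) = 6/17.
On each subinterval the trapezoid contributes (Δx_i/2)·[v(x_{i-1}) + v(x_i)].
Sum ≈ 1.926.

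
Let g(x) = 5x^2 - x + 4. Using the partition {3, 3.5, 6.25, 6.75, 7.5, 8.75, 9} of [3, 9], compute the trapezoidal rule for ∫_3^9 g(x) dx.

Subinterval widths: 0.5, 2.75, 0.5, 0.75, 1.25, 0.25.
g(3) = 46, g(3.5) = 61.75, g(6.25) = 193.0625, g(6.75) = 225.0625, g(7.5) = 277.75, g(8.75) = 378.0625, g(9) = 400.
On each subinterval the trapezoid contributes (Δx_i/2)·[g(x_{i-1}) + g(x_i)].
Sum = 1177.53125.

1177.53125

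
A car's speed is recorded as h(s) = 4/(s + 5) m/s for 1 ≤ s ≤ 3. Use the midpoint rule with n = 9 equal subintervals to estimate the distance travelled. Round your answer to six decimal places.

Δs = (3 − 1)/9 = 2/9.
Midpoints: 10/9, 4/3, 14/9, 16/9, 2, 20/9, 22/9, 8/3, 26/9.
h(10/9) = 36/55, h(4/3) = 12/19, h(14/9) = 36/59, h(16/9) = 36/61, h(2) = 4/7, h(20/9) = 36/65, h(22/9) = 36/67, h(8/3) = 12/23, h(26/9) = 36/71.
Sum = Δs · [h(10/9) + h(4/3) + h(14/9) + ...].
Sum ≈ 1.150628.

1.150628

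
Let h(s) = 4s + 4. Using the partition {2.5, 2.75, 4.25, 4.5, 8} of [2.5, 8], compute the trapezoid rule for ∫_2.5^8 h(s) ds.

137.5

Subinterval widths: 0.25, 1.5, 0.25, 3.5.
h(2.5) = 14, h(2.75) = 15, h(4.25) = 21, h(4.5) = 22, h(8) = 36.
On each subinterval the trapezoid contributes (Δs_i/2)·[h(s_{i-1}) + h(s_i)].
Sum = 137.5.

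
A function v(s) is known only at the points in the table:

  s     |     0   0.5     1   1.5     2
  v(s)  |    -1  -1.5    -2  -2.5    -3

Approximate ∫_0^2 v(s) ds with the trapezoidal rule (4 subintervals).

Δs = 0.5.
T_4 = (0.5/2)·[(-1) + 2·(-1.5) + 2·(-2) + 2·(-2.5) + (-3)] = -4.

-4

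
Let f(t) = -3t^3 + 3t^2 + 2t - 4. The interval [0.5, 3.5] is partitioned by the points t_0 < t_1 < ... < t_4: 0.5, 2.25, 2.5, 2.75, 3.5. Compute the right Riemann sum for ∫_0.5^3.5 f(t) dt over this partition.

Subinterval widths: 1.75, 0.25, 0.25, 0.75.
Right endpoints: 2.25, 2.5, 2.75, 3.5.
f(2.25) = -18.484375, f(2.5) = -27.125, f(2.75) = -38.203125, f(3.5) = -88.875.
Sum = Σ Δt_i · f(t_i).
Sum = -115.3359375.

-115.3359375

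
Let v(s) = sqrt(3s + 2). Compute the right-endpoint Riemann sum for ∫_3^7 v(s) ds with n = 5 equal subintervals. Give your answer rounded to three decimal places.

Δs = (7 − 3)/5 = 0.8.
Right endpoints: 3.8, 4.6, 5.4, 6.2, 7.
v(3.8) ≈ 3.661, v(4.6) ≈ 3.975, v(5.4) ≈ 4.266, v(6.2) ≈ 4.539, v(7) ≈ 4.796.
Sum = Δs · [v(3.8) + v(4.6) + v(5.4) + v(6.2) + v(7)].
Sum ≈ 16.989.

16.989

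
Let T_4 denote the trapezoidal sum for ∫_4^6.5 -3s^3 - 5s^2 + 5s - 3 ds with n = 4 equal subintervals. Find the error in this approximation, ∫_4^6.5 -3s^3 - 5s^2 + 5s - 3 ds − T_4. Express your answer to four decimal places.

8.5042

Exact integral: ∫_4^6.5 f(s) ds ≈ -1439.713542.
T_4 ≈ -1448.217773.
Error ≈ -1439.713542 − (-1448.217773) ≈ 8.5042.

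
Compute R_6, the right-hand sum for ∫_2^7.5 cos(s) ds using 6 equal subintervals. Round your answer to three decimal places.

0.376

Δs = (7.5 − 2)/6 = 11/12.
Right endpoints: 35/12, 23/6, 4.75, 17/3, 79/12, 7.5.
f(35/12) ≈ -0.975, f(23/6) ≈ -0.770, f(4.75) ≈ 0.038, f(17/3) ≈ 0.816, f(79/12) ≈ 0.955, f(7.5) ≈ 0.347.
Sum = Δs · [f(35/12) + f(23/6) + f(4.75) + ...].
Sum ≈ 0.376.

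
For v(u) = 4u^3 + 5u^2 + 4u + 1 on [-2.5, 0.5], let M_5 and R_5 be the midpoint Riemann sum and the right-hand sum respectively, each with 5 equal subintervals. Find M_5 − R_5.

-11.61

M_5 = -21.12.
R_5 = -9.51.
M_5 − R_5 = -11.61.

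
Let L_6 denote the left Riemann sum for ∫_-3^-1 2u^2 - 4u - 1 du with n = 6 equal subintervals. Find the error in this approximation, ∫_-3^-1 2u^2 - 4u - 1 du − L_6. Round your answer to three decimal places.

Exact integral: ∫_-3^-1 f(u) du ≈ 31.33333.
L_6 ≈ 35.40741.
Error ≈ 31.33333 − 35.40741 ≈ -4.074.

-4.074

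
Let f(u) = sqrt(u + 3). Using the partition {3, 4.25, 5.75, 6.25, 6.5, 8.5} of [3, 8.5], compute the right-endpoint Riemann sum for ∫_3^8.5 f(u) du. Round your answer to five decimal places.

16.87636

Subinterval widths: 1.25, 1.5, 0.5, 0.25, 2.
Right endpoints: 4.25, 5.75, 6.25, 6.5, 8.5.
f(4.25) ≈ 2.69258, f(5.75) ≈ 2.95804, f(6.25) ≈ 3.04138, f(6.5) ≈ 3.08221, f(8.5) ≈ 3.39116.
Sum = Σ Δu_i · f(u_i).
Sum ≈ 16.87636.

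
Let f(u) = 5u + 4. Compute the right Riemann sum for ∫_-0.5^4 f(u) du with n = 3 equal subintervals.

Δu = (4 − (-0.5))/3 = 1.5.
Right endpoints: 1, 2.5, 4.
f(1) = 9, f(2.5) = 16.5, f(4) = 24.
Sum = Δu · [f(1) + f(2.5) + f(4)].
Sum = 74.25.

74.25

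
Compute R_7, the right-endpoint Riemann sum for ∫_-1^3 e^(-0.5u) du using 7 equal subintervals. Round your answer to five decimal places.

Δu = (3 − (-1))/7 = 4/7.
Right endpoints: -3/7, 1/7, 5/7, 9/7, 13/7, 17/7, 3.
f(-3/7) ≈ 1.23898, f(1/7) ≈ 0.93106, f(5/7) ≈ 0.69967, f(9/7) ≈ 0.52579, f(13/7) ≈ 0.39512, f(17/7) ≈ 0.29692, f(3) ≈ 0.22313.
Sum = Δu · [f(-3/7) + f(1/7) + f(5/7) + ...].
Sum ≈ 2.46324.

2.46324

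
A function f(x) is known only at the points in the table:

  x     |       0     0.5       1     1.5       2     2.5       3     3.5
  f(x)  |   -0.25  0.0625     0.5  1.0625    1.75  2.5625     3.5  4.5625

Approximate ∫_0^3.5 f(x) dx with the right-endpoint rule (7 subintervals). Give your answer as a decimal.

Δx = 0.5.
Sum = 0.5·[0.0625 + 0.5 + 1.0625 + 1.75 + 2.5625 + 3.5 + 4.5625] = 7.

7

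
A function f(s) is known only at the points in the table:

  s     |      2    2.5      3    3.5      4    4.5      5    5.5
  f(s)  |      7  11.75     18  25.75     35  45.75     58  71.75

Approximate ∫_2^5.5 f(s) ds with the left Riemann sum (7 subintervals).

100.625

Δs = 0.5.
Sum = 0.5·[7 + 11.75 + 18 + 25.75 + 35 + 45.75 + 58] = 100.625.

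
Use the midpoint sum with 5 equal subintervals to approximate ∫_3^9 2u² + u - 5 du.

Δu = (9 − 3)/5 = 1.2.
Midpoints: 3.6, 4.8, 6, 7.2, 8.4.
f(3.6) = 24.52, f(4.8) = 45.88, f(6) = 73, f(7.2) = 105.88, f(8.4) = 144.52.
Sum = Δu · [f(3.6) + f(4.8) + f(6) + f(7.2) + f(8.4)].
Sum = 472.56.

472.56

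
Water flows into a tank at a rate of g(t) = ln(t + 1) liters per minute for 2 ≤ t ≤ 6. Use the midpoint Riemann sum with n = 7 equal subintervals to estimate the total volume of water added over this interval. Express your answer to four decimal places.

Δt = (6 − 2)/7 = 4/7.
Midpoints: 16/7, 20/7, 24/7, 4, 32/7, 36/7, 40/7.
g(16/7) ≈ 1.1896, g(20/7) ≈ 1.3499, g(24/7) ≈ 1.4881, g(4) ≈ 1.6094, g(32/7) ≈ 1.7177, g(36/7) ≈ 1.8153, g(40/7) ≈ 1.9042.
Sum = Δt · [g(16/7) + g(20/7) + g(24/7) + ...].
Sum ≈ 6.3281.

6.3281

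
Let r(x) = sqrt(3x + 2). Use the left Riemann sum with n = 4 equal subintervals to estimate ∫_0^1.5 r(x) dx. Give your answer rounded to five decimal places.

Δx = (1.5 − 0)/4 = 0.375.
Left endpoints: 0, 0.375, 0.75, 1.125.
r(0) ≈ 1.41421, r(0.375) ≈ 1.76777, r(0.75) ≈ 2.06155, r(1.125) ≈ 2.31840.
Sum = Δx · [r(0) + r(0.375) + r(0.75) + r(1.125)].
Sum ≈ 2.83573.

2.83573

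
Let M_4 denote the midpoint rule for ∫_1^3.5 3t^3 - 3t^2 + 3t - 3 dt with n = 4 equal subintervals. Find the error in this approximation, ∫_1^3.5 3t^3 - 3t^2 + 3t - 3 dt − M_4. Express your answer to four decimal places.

1.4038

Exact integral: ∫_1^3.5 f(t) dt = 79.296875.
M_4 ≈ 77.893066.
Error ≈ 79.296875 − 77.893066 ≈ 1.4038.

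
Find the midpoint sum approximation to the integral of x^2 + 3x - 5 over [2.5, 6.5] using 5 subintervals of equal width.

Δx = (6.5 − 2.5)/5 = 0.8.
Midpoints: 2.9, 3.7, 4.5, 5.3, 6.1.
f(2.9) = 12.11, f(3.7) = 19.79, f(4.5) = 28.75, f(5.3) = 38.99, f(6.1) = 50.51.
Sum = Δx · [f(2.9) + f(3.7) + f(4.5) + f(5.3) + f(6.1)].
Sum = 120.12.

120.12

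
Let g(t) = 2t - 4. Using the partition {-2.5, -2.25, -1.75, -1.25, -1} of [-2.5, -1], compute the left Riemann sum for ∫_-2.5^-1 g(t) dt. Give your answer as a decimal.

-11.875

Subinterval widths: 0.25, 0.5, 0.5, 0.25.
Left endpoints: -2.5, -2.25, -1.75, -1.25.
g(-2.5) = -9, g(-2.25) = -8.5, g(-1.75) = -7.5, g(-1.25) = -6.5.
Sum = Σ Δt_i · g(t_i).
Sum = -11.875.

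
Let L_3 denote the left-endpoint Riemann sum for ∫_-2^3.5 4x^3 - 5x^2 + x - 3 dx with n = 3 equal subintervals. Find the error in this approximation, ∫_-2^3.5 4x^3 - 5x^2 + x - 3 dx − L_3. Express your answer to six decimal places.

141.446759

Exact integral: ∫_-2^3.5 f(x) dx ≈ 36.89583333.
L_3 ≈ -104.55092593.
Error ≈ 36.89583333 − (-104.55092593) ≈ 141.446759.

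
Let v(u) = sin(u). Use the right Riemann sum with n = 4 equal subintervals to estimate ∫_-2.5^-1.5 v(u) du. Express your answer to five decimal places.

Δu = (-1.5 − (-2.5))/4 = 0.25.
Right endpoints: -2.25, -2, -1.75, -1.5.
v(-2.25) ≈ -0.77807, v(-2) ≈ -0.90930, v(-1.75) ≈ -0.98399, v(-1.5) ≈ -0.99749.
Sum = Δu · [v(-2.25) + v(-2) + v(-1.75) + v(-1.5)].
Sum ≈ -0.91721.

-0.91721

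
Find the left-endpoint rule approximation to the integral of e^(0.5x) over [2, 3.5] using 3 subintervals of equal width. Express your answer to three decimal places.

5.345

Δx = (3.5 − 2)/3 = 0.5.
Left endpoints: 2, 2.5, 3.
f(2) ≈ 2.718, f(2.5) ≈ 3.490, f(3) ≈ 4.482.
Sum = Δx · [f(2) + f(2.5) + f(3)].
Sum ≈ 5.345.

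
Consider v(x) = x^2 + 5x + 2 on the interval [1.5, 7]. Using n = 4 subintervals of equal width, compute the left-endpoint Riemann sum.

191.76953125

Δx = (7 − 1.5)/4 = 1.375.
Left endpoints: 1.5, 2.875, 4.25, 5.625.
v(1.5) = 11.75, v(2.875) = 24.640625, v(4.25) = 41.3125, v(5.625) = 61.765625.
Sum = Δx · [v(1.5) + v(2.875) + v(4.25) + v(5.625)].
Sum = 191.76953125.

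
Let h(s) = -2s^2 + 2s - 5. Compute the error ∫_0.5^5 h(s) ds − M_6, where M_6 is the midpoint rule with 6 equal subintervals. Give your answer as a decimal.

-0.421875

Exact integral: ∫_0.5^5 h(s) ds = -81.
M_6 = -80.578125.
Error = -81 − (-80.578125) = -0.421875.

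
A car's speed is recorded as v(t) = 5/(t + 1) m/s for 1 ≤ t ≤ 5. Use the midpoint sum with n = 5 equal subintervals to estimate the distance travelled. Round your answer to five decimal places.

5.46429

Δt = (5 − 1)/5 = 0.8.
Midpoints: 1.4, 2.2, 3, 3.8, 4.6.
v(1.4) = 25/12, v(2.2) = 1.5625, v(3) = 1.25, v(3.8) = 25/24, v(4.6) = 25/28.
Sum = Δt · [v(1.4) + v(2.2) + v(3) + v(3.8) + v(4.6)].
Sum ≈ 5.46429.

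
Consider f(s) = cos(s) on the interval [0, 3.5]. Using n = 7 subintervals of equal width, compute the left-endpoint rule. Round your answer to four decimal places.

0.1407

Δs = (3.5 − 0)/7 = 0.5.
Left endpoints: 0, 0.5, 1, 1.5, 2, 2.5, 3.
f(0) ≈ 1.0000, f(0.5) ≈ 0.8776, f(1) ≈ 0.5403, f(1.5) ≈ 0.0707, f(2) ≈ -0.4161, f(2.5) ≈ -0.8011, f(3) ≈ -0.9900.
Sum = Δs · [f(0) + f(0.5) + f(1) + ...].
Sum ≈ 0.1407.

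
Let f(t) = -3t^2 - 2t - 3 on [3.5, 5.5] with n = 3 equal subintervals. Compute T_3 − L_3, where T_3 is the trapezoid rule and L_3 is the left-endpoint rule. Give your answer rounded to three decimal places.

T_3 ≈ -147.94444.
L_3 ≈ -128.61111.
T_3 − L_3 ≈ -19.333.

-19.333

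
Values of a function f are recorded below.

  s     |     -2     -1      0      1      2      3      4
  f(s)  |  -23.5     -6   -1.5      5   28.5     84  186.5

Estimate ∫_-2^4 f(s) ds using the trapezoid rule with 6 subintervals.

191.5

Δs = 1.
T_6 = (1/2)·[(-23.5) + 2·(-6) + 2·(-1.5) + 2·5 + 2·28.5 + 2·84 + 186.5] = 191.5.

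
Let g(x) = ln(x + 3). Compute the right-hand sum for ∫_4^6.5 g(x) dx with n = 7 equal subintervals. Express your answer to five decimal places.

5.32003

Δx = (6.5 − 4)/7 = 5/14.
Right endpoints: 61/14, 33/7, 71/14, 38/7, 81/14, 43/7, 6.5.
g(61/14) ≈ 1.99567, g(33/7) ≈ 2.04307, g(71/14) ≈ 2.08833, g(38/7) ≈ 2.13163, g(81/14) ≈ 2.17313, g(43/7) ≈ 2.21297, g(6.5) ≈ 2.25129.
Sum = Δx · [g(61/14) + g(33/7) + g(71/14) + ...].
Sum ≈ 5.32003.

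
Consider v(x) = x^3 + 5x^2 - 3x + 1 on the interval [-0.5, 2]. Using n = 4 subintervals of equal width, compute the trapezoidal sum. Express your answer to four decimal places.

15.5811

Δx = (2 − (-0.5))/4 = 0.625.
v(-0.5) = 3.625, v(0.125) = 361/512, v(0.75) = 1.984375, v(1.375) = 4571/512, v(2) = 23.
T_4 = (Δx/2)·[v(x_0) + 2v(x_1) + 2v(x_2) + 2v(x_3) + v(x_4)].
Sum ≈ 15.5811.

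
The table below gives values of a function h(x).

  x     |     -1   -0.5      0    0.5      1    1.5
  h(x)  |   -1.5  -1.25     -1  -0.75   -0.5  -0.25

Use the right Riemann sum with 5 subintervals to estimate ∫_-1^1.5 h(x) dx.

-1.875

Δx = 0.5.
Sum = 0.5·[(-1.25) + (-1) + (-0.75) + (-0.5) + (-0.25)] = -1.875.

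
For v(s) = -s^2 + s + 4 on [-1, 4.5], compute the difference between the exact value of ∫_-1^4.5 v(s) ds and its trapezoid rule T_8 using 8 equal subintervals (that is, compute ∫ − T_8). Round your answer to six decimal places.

Exact integral: ∫_-1^4.5 v(s) ds ≈ 0.91666667.
T_8 ≈ 0.48339844.
Error ≈ 0.91666667 − 0.48339844 ≈ 0.433268.

0.433268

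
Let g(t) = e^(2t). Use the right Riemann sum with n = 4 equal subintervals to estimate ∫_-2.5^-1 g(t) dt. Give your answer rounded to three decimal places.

0.091

Δt = (-1 − (-2.5))/4 = 0.375.
Right endpoints: -2.125, -1.75, -1.375, -1.
g(-2.125) ≈ 0.014, g(-1.75) ≈ 0.030, g(-1.375) ≈ 0.064, g(-1) ≈ 0.135.
Sum = Δt · [g(-2.125) + g(-1.75) + g(-1.375) + g(-1)].
Sum ≈ 0.091.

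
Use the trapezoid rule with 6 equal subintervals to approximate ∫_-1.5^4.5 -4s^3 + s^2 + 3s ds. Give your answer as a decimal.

-363.5

Δs = (4.5 − (-1.5))/6 = 1.
f(-1.5) = 11.25, f(-0.5) = -0.75, f(0.5) = 1.25, f(1.5) = -6.75, f(2.5) = -48.75, f(3.5) = -148.75, f(4.5) = -330.75.
T_6 = (Δs/2)·[f(s_0) + 2f(s_1) + ... + 2f(s_{5}) + f(s_6)].
Sum = -363.5.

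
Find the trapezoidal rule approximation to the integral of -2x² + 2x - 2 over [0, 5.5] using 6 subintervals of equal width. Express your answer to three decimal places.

-93.207

Δx = (5.5 − 0)/6 = 11/12.
f(0) = -2, f(11/12) = -133/72, f(11/6) = -91/18, f(2.75) = -11.625, f(11/3) = -194/9, f(55/12) = -2509/72, f(5.5) = -51.5.
T_6 = (Δx/2)·[f(x_0) + 2f(x_1) + ... + 2f(x_{5}) + f(x_6)].
Sum ≈ -93.207.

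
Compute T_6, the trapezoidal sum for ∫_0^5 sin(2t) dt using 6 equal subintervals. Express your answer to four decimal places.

0.6961

Δt = (5 − 0)/6 = 5/6.
f(0) ≈ 0.0000, f(5/6) ≈ 0.9954, f(5/3) ≈ -0.1906, f(2.5) ≈ -0.9589, f(10/3) ≈ 0.3742, f(25/6) ≈ 0.8873, f(5) ≈ -0.5440.
T_6 = (Δt/2)·[f(t_0) + 2f(t_1) + ... + 2f(t_{5}) + f(t_6)].
Sum ≈ 0.6961.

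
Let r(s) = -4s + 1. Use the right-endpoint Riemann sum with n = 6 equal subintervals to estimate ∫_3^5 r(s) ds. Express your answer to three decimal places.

Δs = (5 − 3)/6 = 1/3.
Right endpoints: 10/3, 11/3, 4, 13/3, 14/3, 5.
r(10/3) = -37/3, r(11/3) = -41/3, r(4) = -15, r(13/3) = -49/3, r(14/3) = -53/3, r(5) = -19.
Sum = Δs · [r(10/3) + r(11/3) + r(4) + ...].
Sum ≈ -31.333.

-31.333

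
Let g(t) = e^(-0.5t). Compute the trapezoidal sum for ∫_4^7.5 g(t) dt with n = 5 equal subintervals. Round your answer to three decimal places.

Δt = (7.5 − 4)/5 = 0.7.
g(4) ≈ 0.135, g(4.7) ≈ 0.095, g(5.4) ≈ 0.067, g(6.1) ≈ 0.047, g(6.8) ≈ 0.033, g(7.5) ≈ 0.024.
T_5 = (Δt/2)·[g(t_0) + 2g(t_1) + ... + 2g(t_{4}) + g(t_5)].
Sum ≈ 0.226.

0.226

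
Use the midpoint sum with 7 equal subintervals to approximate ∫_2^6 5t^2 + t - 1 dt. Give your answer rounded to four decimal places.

358.1224

Δt = (6 − 2)/7 = 4/7.
Midpoints: 16/7, 20/7, 24/7, 4, 32/7, 36/7, 40/7.
f(16/7) = 1343/49, f(20/7) = 2091/49, f(24/7) = 2999/49, f(4) = 83, f(32/7) = 5295/49, f(36/7) = 6683/49, f(40/7) = 8231/49.
Sum = Δt · [f(16/7) + f(20/7) + f(24/7) + ...].
Sum ≈ 358.1224.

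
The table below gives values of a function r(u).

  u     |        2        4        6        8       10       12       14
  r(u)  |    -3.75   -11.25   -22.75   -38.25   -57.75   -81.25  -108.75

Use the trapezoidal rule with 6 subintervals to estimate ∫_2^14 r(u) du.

Δu = 2.
T_6 = (2/2)·[(-3.75) + 2·(-11.25) + 2·(-22.75) + 2·(-38.25) + 2·(-57.75) + 2·(-81.25) + (-108.75)] = -535.

-535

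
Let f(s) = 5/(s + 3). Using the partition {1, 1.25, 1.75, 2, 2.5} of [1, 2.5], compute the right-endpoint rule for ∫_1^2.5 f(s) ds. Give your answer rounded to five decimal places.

1.52498

Subinterval widths: 0.25, 0.5, 0.25, 0.5.
Right endpoints: 1.25, 1.75, 2, 2.5.
f(1.25) = 20/17, f(1.75) = 20/19, f(2) = 1, f(2.5) = 10/11.
Sum = Σ Δs_i · f(s_i).
Sum ≈ 1.52498.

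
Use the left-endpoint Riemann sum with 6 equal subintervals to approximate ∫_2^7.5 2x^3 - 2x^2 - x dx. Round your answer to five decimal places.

963.43258

Δx = (7.5 − 2)/6 = 11/12.
Left endpoints: 2, 35/12, 23/6, 4.75, 17/3, 79/12.
f(2) = 6, f(35/12) = 25655/864, f(23/6) = 8579/108, f(4.75) = 164.46875, f(17/3) = 7939/27, f(79/12) = 412459/864.
Sum = Δx · [f(2) + f(35/12) + f(23/6) + ...].
Sum ≈ 963.43258.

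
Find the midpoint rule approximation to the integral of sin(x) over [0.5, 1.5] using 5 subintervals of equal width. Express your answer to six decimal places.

Δx = (1.5 − 0.5)/5 = 0.2.
Midpoints: 0.6, 0.8, 1, 1.2, 1.4.
f(0.6) ≈ 0.564642, f(0.8) ≈ 0.717356, f(1) ≈ 0.841471, f(1.2) ≈ 0.932039, f(1.4) ≈ 0.985450.
Sum = Δx · [f(0.6) + f(0.8) + f(1) + f(1.2) + f(1.4)].
Sum ≈ 0.808192.

0.808192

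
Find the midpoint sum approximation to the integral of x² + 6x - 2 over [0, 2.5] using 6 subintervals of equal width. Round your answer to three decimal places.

Δx = (2.5 − 0)/6 = 5/12.
Midpoints: 5/24, 0.625, 25/24, 35/24, 1.875, 55/24.
f(5/24) = -407/576, f(0.625) = 2.140625, f(25/24) = 3073/576, f(35/24) = 5113/576, f(1.875) = 12.765625, f(55/24) = 9793/576.
Sum = Δx · [f(5/24) + f(0.625) + f(25/24) + ...].
Sum ≈ 18.922.

18.922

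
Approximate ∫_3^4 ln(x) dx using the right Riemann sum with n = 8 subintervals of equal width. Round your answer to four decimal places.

Δx = (4 − 3)/8 = 0.125.
Right endpoints: 3.125, 3.25, 3.375, 3.5, 3.625, 3.75, 3.875, 4.
f(3.125) ≈ 1.1394, f(3.25) ≈ 1.1787, f(3.375) ≈ 1.2164, f(3.5) ≈ 1.2528, f(3.625) ≈ 1.2879, f(3.75) ≈ 1.3218, f(3.875) ≈ 1.3545, f(4) ≈ 1.3863.
Sum = Δx · [f(3.125) + f(3.25) + f(3.375) + ...].
Sum ≈ 1.2672.

1.2672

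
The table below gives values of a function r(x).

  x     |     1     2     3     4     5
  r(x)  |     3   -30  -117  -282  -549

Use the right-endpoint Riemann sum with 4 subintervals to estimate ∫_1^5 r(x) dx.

-978

Δx = 1.
Sum = 1·[(-30) + (-117) + (-282) + (-549)] = -978.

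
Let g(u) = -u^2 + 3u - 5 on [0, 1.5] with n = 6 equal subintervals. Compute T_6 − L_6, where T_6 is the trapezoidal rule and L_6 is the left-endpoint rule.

T_6 = -5.265625.
L_6 = -5.546875.
T_6 − L_6 = 0.28125.

0.28125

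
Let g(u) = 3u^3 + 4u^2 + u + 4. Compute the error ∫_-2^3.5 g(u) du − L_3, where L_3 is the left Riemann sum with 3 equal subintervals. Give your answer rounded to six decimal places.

Exact integral: ∫_-2^3.5 g(u) du ≈ 194.50520833.
L_3 ≈ 52.42824074.
Error ≈ 194.50520833 − 52.42824074 ≈ 142.076968.

142.076968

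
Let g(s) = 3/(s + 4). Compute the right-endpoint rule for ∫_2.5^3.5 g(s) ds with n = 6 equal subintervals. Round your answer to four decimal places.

0.4242

Δs = (3.5 − 2.5)/6 = 1/6.
Right endpoints: 8/3, 17/6, 3, 19/6, 10/3, 3.5.
g(8/3) = 0.45, g(17/6) = 18/41, g(3) = 3/7, g(19/6) = 18/43, g(10/3) = 9/22, g(3.5) = 0.4.
Sum = Δs · [g(8/3) + g(17/6) + g(3) + ...].
Sum ≈ 0.4242.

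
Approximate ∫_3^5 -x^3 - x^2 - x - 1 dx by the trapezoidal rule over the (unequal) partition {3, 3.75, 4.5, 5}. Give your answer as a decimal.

Subinterval widths: 0.75, 0.75, 0.5.
f(3) = -40, f(3.75) = -71.546875, f(4.5) = -116.875, f(5) = -156.
On each subinterval the trapezoid contributes (Δx_i/2)·[f(x_{i-1}) + f(x_i)].
Sum = -180.70703125.

-180.70703125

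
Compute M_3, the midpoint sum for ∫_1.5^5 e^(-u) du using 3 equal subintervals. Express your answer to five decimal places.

Δu = (5 − 1.5)/3 = 7/6.
Midpoints: 25/12, 3.25, 53/12.
f(25/12) ≈ 0.12451, f(3.25) ≈ 0.03877, f(53/12) ≈ 0.01207.
Sum = Δu · [f(25/12) + f(3.25) + f(53/12)].
Sum ≈ 0.20459.

0.20459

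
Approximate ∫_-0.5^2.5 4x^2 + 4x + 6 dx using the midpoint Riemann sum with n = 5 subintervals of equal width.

Δx = (2.5 − (-0.5))/5 = 0.6.
Midpoints: -0.2, 0.4, 1, 1.6, 2.2.
f(-0.2) = 5.36, f(0.4) = 8.24, f(1) = 14, f(1.6) = 22.64, f(2.2) = 34.16.
Sum = Δx · [f(-0.2) + f(0.4) + f(1) + f(1.6) + f(2.2)].
Sum = 50.64.

50.64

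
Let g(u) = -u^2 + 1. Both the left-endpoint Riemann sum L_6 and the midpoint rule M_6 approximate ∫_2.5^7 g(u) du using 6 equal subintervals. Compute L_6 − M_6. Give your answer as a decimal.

15.3984375

L_6 = -89.015625.
M_6 = -104.4140625.
L_6 − M_6 = 15.3984375.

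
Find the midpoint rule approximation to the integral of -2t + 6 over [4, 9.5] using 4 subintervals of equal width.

-41.25

Δt = (9.5 − 4)/4 = 1.375.
Midpoints: 4.6875, 6.0625, 7.4375, 8.8125.
f(4.6875) = -3.375, f(6.0625) = -6.125, f(7.4375) = -8.875, f(8.8125) = -11.625.
Sum = Δt · [f(4.6875) + f(6.0625) + f(7.4375) + f(8.8125)].
Sum = -41.25.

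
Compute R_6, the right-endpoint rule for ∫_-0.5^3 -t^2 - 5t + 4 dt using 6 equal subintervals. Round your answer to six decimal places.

-24.771412

Δt = (3 − (-0.5))/6 = 7/12.
Right endpoints: 1/12, 2/3, 1.25, 11/6, 29/12, 3.
f(1/12) = 515/144, f(2/3) = 2/9, f(1.25) = -3.8125, f(11/6) = -307/36, f(29/12) = -2005/144, f(3) = -20.
Sum = Δt · [f(1/12) + f(2/3) + f(1.25) + ...].
Sum ≈ -24.771412.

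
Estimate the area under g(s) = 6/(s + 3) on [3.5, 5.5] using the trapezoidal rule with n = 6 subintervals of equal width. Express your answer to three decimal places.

Δs = (5.5 − 3.5)/6 = 1/3.
g(3.5) = 12/13, g(23/6) = 36/41, g(25/6) = 36/43, g(4.5) = 0.8, g(29/6) = 36/47, g(31/6) = 36/49, g(5.5) = 12/17.
T_6 = (Δs/2)·[g(s_0) + 2g(s_1) + ... + 2g(s_{5}) + g(s_6)].
Sum ≈ 1.610.

1.610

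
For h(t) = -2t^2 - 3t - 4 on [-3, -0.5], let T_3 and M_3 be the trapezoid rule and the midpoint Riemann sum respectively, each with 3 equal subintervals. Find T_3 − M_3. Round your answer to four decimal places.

T_3 ≈ -15.370370.
M_3 ≈ -14.502315.
T_3 − M_3 ≈ -0.8681.

-0.8681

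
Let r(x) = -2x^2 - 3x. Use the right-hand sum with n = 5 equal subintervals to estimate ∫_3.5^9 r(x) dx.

-647.46

Δx = (9 − 3.5)/5 = 1.1.
Right endpoints: 4.6, 5.7, 6.8, 7.9, 9.
r(4.6) = -56.12, r(5.7) = -82.08, r(6.8) = -112.88, r(7.9) = -148.52, r(9) = -189.
Sum = Δx · [r(4.6) + r(5.7) + r(6.8) + r(7.9) + r(9)].
Sum = -647.46.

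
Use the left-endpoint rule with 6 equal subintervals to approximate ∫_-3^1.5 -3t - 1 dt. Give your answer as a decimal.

Δt = (1.5 − (-3))/6 = 0.75.
Left endpoints: -3, -2.25, -1.5, -0.75, 0, 0.75.
f(-3) = 8, f(-2.25) = 5.75, f(-1.5) = 3.5, f(-0.75) = 1.25, f(0) = -1, f(0.75) = -3.25.
Sum = Δt · [f(-3) + f(-2.25) + f(-1.5) + ...].
Sum = 10.6875.

10.6875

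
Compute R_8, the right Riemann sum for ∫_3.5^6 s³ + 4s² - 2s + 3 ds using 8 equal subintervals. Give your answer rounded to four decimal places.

542.9236

Δs = (6 − 3.5)/8 = 0.3125.
Right endpoints: 3.8125, 4.125, 4.4375, 4.75, 5.0625, 5.375, 5.6875, 6.
f(3.8125) = 446181/4096, f(4.125) = 68097/512, f(4.4375) = 656471/4096, f(4.75) = 190.921875, f(5.0625) = 922161/4096, f(5.375) = 134707/512, f(5.6875) = 1249251/4096, f(6) = 351.
Sum = Δs · [f(3.8125) + f(4.125) + f(4.4375) + ...].
Sum ≈ 542.9236.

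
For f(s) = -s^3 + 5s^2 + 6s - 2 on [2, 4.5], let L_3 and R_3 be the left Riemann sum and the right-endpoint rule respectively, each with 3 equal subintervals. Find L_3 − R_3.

L_3 ≈ 76.932870.
R_3 ≈ 87.870370.
L_3 − R_3 = -10.9375.

-10.9375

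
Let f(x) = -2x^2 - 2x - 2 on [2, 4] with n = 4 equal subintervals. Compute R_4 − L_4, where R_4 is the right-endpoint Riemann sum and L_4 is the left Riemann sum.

R_4 = -60.5.
L_4 = -46.5.
R_4 − L_4 = -14.

-14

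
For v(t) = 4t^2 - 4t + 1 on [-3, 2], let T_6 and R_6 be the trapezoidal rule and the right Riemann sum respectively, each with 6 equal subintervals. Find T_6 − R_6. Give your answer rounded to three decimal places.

T_6 ≈ 63.98148.
R_6 ≈ 47.31481.
T_6 − R_6 ≈ 16.667.

16.667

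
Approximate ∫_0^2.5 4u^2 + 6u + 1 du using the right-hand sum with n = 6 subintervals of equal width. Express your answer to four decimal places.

50.7060

Δu = (2.5 − 0)/6 = 5/12.
Right endpoints: 5/12, 5/6, 1.25, 5/3, 25/12, 2.5.
f(5/12) = 151/36, f(5/6) = 79/9, f(1.25) = 14.75, f(5/3) = 199/9, f(25/12) = 1111/36, f(2.5) = 41.
Sum = Δu · [f(5/12) + f(5/6) + f(1.25) + ...].
Sum ≈ 50.7060.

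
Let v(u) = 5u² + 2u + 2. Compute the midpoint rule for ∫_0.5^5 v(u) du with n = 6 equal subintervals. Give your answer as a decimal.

240.8203125

Δu = (5 − 0.5)/6 = 0.75.
Midpoints: 0.875, 1.625, 2.375, 3.125, 3.875, 4.625.
v(0.875) = 7.578125, v(1.625) = 18.453125, v(2.375) = 34.953125, v(3.125) = 57.078125, v(3.875) = 84.828125, v(4.625) = 118.203125.
Sum = Δu · [v(0.875) + v(1.625) + v(2.375) + ...].
Sum = 240.8203125.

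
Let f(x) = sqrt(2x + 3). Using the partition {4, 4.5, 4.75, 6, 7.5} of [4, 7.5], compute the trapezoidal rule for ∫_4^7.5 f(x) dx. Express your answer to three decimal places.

Subinterval widths: 0.5, 0.25, 1.25, 1.5.
f(4) ≈ 3.317, f(4.5) ≈ 3.464, f(4.75) ≈ 3.536, f(6) ≈ 3.873, f(7.5) ≈ 4.243.
On each subinterval the trapezoid contributes (Δx_i/2)·[f(x_{i-1}) + f(x_i)].
Sum ≈ 13.287.

13.287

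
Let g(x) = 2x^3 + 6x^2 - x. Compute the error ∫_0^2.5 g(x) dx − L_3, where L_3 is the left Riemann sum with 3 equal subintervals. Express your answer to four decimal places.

Exact integral: ∫_0^2.5 g(x) dx = 47.65625.
L_3 ≈ 23.958333.
Error ≈ 47.65625 − 23.958333 ≈ 23.6979.

23.6979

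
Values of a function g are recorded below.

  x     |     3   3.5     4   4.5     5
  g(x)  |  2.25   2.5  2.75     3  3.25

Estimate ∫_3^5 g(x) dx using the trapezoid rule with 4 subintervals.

Δx = 0.5.
T_4 = (0.5/2)·[2.25 + 2·2.5 + 2·2.75 + 2·3 + 3.25] = 5.5.

5.5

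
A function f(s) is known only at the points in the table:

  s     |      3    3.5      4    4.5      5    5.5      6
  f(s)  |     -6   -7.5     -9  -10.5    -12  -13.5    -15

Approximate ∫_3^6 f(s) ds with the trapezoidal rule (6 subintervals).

-31.5

Δs = 0.5.
T_6 = (0.5/2)·[(-6) + 2·(-7.5) + 2·(-9) + 2·(-10.5) + 2·(-12) + 2·(-13.5) + (-15)] = -31.5.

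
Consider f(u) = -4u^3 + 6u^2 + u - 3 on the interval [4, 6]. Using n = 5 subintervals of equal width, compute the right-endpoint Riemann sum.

Δu = (6 − 4)/5 = 0.4.
Right endpoints: 4.4, 4.8, 5.2, 5.6, 6.
f(4.4) = -223.176, f(4.8) = -302.328, f(5.2) = -397.992, f(5.6) = -511.704, f(6) = -645.
Sum = Δu · [f(4.4) + f(4.8) + f(5.2) + f(5.6) + f(6)].
Sum = -832.08.

-832.08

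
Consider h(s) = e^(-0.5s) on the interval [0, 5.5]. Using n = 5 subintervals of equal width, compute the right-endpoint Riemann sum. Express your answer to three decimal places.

Δs = (5.5 − 0)/5 = 1.1.
Right endpoints: 1.1, 2.2, 3.3, 4.4, 5.5.
h(1.1) ≈ 0.577, h(2.2) ≈ 0.333, h(3.3) ≈ 0.192, h(4.4) ≈ 0.111, h(5.5) ≈ 0.064.
Sum = Δs · [h(1.1) + h(2.2) + h(3.3) + h(4.4) + h(5.5)].
Sum ≈ 1.404.

1.404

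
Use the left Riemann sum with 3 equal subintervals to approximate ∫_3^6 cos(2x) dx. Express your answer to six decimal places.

Δx = (6 − 3)/3 = 1.
Left endpoints: 3, 4, 5.
f(3) ≈ 0.960170, f(4) ≈ -0.145500, f(5) ≈ -0.839072.
Sum = Δx · [f(3) + f(4) + f(5)].
Sum ≈ -0.024401.

-0.024401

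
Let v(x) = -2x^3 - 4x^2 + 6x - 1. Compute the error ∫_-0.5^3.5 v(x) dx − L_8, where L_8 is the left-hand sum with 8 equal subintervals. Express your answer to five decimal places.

-25.33333

Exact integral: ∫_-0.5^3.5 v(x) dx ≈ -100.3333333.
L_8 = -75.
Error ≈ -100.3333333 − (-75) ≈ -25.33333.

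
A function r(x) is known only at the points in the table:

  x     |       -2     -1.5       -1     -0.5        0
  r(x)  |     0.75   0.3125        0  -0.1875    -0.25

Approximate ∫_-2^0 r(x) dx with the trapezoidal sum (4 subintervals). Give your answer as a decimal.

Δx = 0.5.
T_4 = (0.5/2)·[0.75 + 2·0.3125 + 2·0 + 2·(-0.1875) + (-0.25)] = 0.1875.

0.1875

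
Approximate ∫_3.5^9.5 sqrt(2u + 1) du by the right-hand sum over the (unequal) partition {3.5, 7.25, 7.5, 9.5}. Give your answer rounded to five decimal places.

24.70804

Subinterval widths: 3.75, 0.25, 2.
Right endpoints: 7.25, 7.5, 9.5.
f(7.25) ≈ 3.93700, f(7.5) ≈ 4.00000, f(9.5) ≈ 4.47214.
Sum = Σ Δu_i · f(u_i).
Sum ≈ 24.70804.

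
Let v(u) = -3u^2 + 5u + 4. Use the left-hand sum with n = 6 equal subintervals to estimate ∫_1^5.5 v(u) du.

-51.046875

Δu = (5.5 − 1)/6 = 0.75.
Left endpoints: 1, 1.75, 2.5, 3.25, 4, 4.75.
v(1) = 6, v(1.75) = 3.5625, v(2.5) = -2.25, v(3.25) = -11.4375, v(4) = -24, v(4.75) = -39.9375.
Sum = Δu · [v(1) + v(1.75) + v(2.5) + ...].
Sum = -51.046875.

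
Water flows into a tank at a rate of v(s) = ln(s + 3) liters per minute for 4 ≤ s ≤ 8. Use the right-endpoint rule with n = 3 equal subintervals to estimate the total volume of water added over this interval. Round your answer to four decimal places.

9.0491

Δs = (8 − 4)/3 = 4/3.
Right endpoints: 16/3, 20/3, 8.
v(16/3) ≈ 2.1203, v(20/3) ≈ 2.2687, v(8) ≈ 2.3979.
Sum = Δs · [v(16/3) + v(20/3) + v(8)].
Sum ≈ 9.0491.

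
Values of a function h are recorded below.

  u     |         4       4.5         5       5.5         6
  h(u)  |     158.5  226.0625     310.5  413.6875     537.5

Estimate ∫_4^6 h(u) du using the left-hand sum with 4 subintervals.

Δu = 0.5.
Sum = 0.5·[158.5 + 226.0625 + 310.5 + 413.6875] = 554.375.

554.375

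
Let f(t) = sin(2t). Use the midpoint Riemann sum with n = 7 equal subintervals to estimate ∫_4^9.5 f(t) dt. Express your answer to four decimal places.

Δt = (9.5 − 4)/7 = 11/14.
Midpoints: 123/28, 145/28, 167/28, 6.75, 211/28, 233/28, 255/28.
f(123/28) ≈ 0.5964, f(145/28) ≈ -0.8030, f(167/28) ≈ -0.5954, f(6.75) ≈ 0.8038, f(211/28) ≈ 0.5944, f(233/28) ≈ -0.8045, f(255/28) ≈ -0.5934.
Sum = Δt · [f(123/28) + f(145/28) + f(167/28) + ...].
Sum ≈ -0.6299.

-0.6299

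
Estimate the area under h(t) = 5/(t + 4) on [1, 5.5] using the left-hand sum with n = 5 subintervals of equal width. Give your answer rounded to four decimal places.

3.4321

Δt = (5.5 − 1)/5 = 0.9.
Left endpoints: 1, 1.9, 2.8, 3.7, 4.6.
h(1) = 1, h(1.9) = 50/59, h(2.8) = 25/34, h(3.7) = 50/77, h(4.6) = 25/43.
Sum = Δt · [h(1) + h(1.9) + h(2.8) + h(3.7) + h(4.6)].
Sum ≈ 3.4321.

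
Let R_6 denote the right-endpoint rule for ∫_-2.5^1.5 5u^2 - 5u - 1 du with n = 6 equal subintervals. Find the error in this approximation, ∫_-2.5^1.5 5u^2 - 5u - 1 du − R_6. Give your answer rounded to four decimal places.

11.8519

Exact integral: ∫_-2.5^1.5 f(u) du ≈ 37.666667.
R_6 ≈ 25.814815.
Error ≈ 37.666667 − 25.814815 ≈ 11.8519.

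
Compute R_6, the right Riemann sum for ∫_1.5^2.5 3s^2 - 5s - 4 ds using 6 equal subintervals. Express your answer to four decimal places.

Δs = (2.5 − 1.5)/6 = 1/6.
Right endpoints: 5/3, 11/6, 2, 13/6, 7/3, 2.5.
f(5/3) = -4, f(11/6) = -37/12, f(2) = -2, f(13/6) = -0.75, f(7/3) = 2/3, f(2.5) = 2.25.
Sum = Δs · [f(5/3) + f(11/6) + f(2) + ...].
Sum ≈ -1.1528.

-1.1528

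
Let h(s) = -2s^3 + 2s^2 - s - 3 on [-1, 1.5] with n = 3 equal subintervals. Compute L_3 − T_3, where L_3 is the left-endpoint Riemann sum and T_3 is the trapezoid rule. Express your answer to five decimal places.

3.64583

L_3 ≈ -3.4490741.
T_3 ≈ -7.0949074.
L_3 − T_3 ≈ 3.64583.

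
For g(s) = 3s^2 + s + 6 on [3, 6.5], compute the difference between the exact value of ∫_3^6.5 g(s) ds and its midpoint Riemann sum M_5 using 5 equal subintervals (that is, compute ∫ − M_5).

Exact integral: ∫_3^6.5 g(s) ds = 285.25.
M_5 = 284.82125.
Error = 285.25 − 284.82125 = 0.42875.

0.42875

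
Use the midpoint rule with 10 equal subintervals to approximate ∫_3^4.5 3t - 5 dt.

9.375

Δt = (4.5 − 3)/10 = 0.15.
Midpoints: 3.075, 3.225, 3.375, 3.525, 3.675, 3.825, 3.975, 4.125, 4.275, 4.425.
f(3.075) = 4.225, f(3.225) = 4.675, f(3.375) = 5.125, f(3.525) = 5.575, f(3.675) = 6.025, f(3.825) = 6.475, f(3.975) = 6.925, f(4.125) = 7.375, f(4.275) = 7.825, f(4.425) = 8.275.
Sum = Δt · [f(3.075) + f(3.225) + f(3.375) + ...].
Sum = 9.375.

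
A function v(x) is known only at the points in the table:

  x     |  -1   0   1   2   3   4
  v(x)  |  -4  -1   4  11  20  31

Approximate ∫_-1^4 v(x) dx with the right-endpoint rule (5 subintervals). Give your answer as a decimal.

65

Δx = 1.
Sum = 1·[(-1) + 4 + 11 + 20 + 31] = 65.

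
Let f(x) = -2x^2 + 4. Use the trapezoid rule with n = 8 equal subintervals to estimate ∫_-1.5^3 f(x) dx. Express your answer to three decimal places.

-2.725

Δx = (3 − (-1.5))/8 = 0.5625.
f(-1.5) = -0.5, f(-0.9375) = 2.2421875, f(-0.375) = 3.71875, f(0.1875) = 3.9296875, f(0.75) = 2.875, f(1.3125) = 0.5546875, f(1.875) = -3.03125, f(2.4375) = -7.8828125, f(3) = -14.
T_8 = (Δx/2)·[f(x_0) + 2f(x_1) + ... + 2f(x_{7}) + f(x_8)].
Sum ≈ -2.725.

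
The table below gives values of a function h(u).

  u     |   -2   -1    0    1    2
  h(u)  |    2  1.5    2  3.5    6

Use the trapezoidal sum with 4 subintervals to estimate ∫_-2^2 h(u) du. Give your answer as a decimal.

Δu = 1.
T_4 = (1/2)·[2 + 2·1.5 + 2·2 + 2·3.5 + 6] = 11.

11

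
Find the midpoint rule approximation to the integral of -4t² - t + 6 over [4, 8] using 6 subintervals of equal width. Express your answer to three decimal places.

Δt = (8 − 4)/6 = 2/3.
Midpoints: 13/3, 5, 17/3, 19/3, 7, 23/3.
f(13/3) = -661/9, f(5) = -99, f(17/3) = -1153/9, f(19/3) = -1447/9, f(7) = -197, f(23/3) = -2131/9.
Sum = Δt · [f(13/3) + f(5) + f(17/3) + ...].
Sum ≈ -596.741.

-596.741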